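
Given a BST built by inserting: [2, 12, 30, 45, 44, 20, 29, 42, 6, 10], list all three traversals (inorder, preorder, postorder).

Tree insertion order: [2, 12, 30, 45, 44, 20, 29, 42, 6, 10]
Tree (level-order array): [2, None, 12, 6, 30, None, 10, 20, 45, None, None, None, 29, 44, None, None, None, 42]
Inorder (L, root, R): [2, 6, 10, 12, 20, 29, 30, 42, 44, 45]
Preorder (root, L, R): [2, 12, 6, 10, 30, 20, 29, 45, 44, 42]
Postorder (L, R, root): [10, 6, 29, 20, 42, 44, 45, 30, 12, 2]


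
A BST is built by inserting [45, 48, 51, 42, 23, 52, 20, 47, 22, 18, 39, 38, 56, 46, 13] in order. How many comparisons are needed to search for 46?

Search path for 46: 45 -> 48 -> 47 -> 46
Found: True
Comparisons: 4


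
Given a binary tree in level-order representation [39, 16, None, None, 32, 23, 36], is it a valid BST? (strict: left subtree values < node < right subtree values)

Level-order array: [39, 16, None, None, 32, 23, 36]
Validate using subtree bounds (lo, hi): at each node, require lo < value < hi,
then recurse left with hi=value and right with lo=value.
Preorder trace (stopping at first violation):
  at node 39 with bounds (-inf, +inf): OK
  at node 16 with bounds (-inf, 39): OK
  at node 32 with bounds (16, 39): OK
  at node 23 with bounds (16, 32): OK
  at node 36 with bounds (32, 39): OK
No violation found at any node.
Result: Valid BST


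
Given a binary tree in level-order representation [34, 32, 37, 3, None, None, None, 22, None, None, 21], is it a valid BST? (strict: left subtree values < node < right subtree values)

Level-order array: [34, 32, 37, 3, None, None, None, 22, None, None, 21]
Validate using subtree bounds (lo, hi): at each node, require lo < value < hi,
then recurse left with hi=value and right with lo=value.
Preorder trace (stopping at first violation):
  at node 34 with bounds (-inf, +inf): OK
  at node 32 with bounds (-inf, 34): OK
  at node 3 with bounds (-inf, 32): OK
  at node 22 with bounds (-inf, 3): VIOLATION
Node 22 violates its bound: not (-inf < 22 < 3).
Result: Not a valid BST


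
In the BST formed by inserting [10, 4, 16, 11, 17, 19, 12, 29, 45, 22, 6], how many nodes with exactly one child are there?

Tree built from: [10, 4, 16, 11, 17, 19, 12, 29, 45, 22, 6]
Tree (level-order array): [10, 4, 16, None, 6, 11, 17, None, None, None, 12, None, 19, None, None, None, 29, 22, 45]
Rule: These are nodes with exactly 1 non-null child.
Per-node child counts:
  node 10: 2 child(ren)
  node 4: 1 child(ren)
  node 6: 0 child(ren)
  node 16: 2 child(ren)
  node 11: 1 child(ren)
  node 12: 0 child(ren)
  node 17: 1 child(ren)
  node 19: 1 child(ren)
  node 29: 2 child(ren)
  node 22: 0 child(ren)
  node 45: 0 child(ren)
Matching nodes: [4, 11, 17, 19]
Count of nodes with exactly one child: 4


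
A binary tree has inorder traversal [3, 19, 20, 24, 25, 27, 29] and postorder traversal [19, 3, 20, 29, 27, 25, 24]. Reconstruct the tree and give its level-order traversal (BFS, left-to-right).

Inorder:   [3, 19, 20, 24, 25, 27, 29]
Postorder: [19, 3, 20, 29, 27, 25, 24]
Algorithm: postorder visits root last, so walk postorder right-to-left;
each value is the root of the current inorder slice — split it at that
value, recurse on the right subtree first, then the left.
Recursive splits:
  root=24; inorder splits into left=[3, 19, 20], right=[25, 27, 29]
  root=25; inorder splits into left=[], right=[27, 29]
  root=27; inorder splits into left=[], right=[29]
  root=29; inorder splits into left=[], right=[]
  root=20; inorder splits into left=[3, 19], right=[]
  root=3; inorder splits into left=[], right=[19]
  root=19; inorder splits into left=[], right=[]
Reconstructed level-order: [24, 20, 25, 3, 27, 19, 29]


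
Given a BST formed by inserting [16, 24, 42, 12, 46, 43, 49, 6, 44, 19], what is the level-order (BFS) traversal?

Tree insertion order: [16, 24, 42, 12, 46, 43, 49, 6, 44, 19]
Tree (level-order array): [16, 12, 24, 6, None, 19, 42, None, None, None, None, None, 46, 43, 49, None, 44]
BFS from the root, enqueuing left then right child of each popped node:
  queue [16] -> pop 16, enqueue [12, 24], visited so far: [16]
  queue [12, 24] -> pop 12, enqueue [6], visited so far: [16, 12]
  queue [24, 6] -> pop 24, enqueue [19, 42], visited so far: [16, 12, 24]
  queue [6, 19, 42] -> pop 6, enqueue [none], visited so far: [16, 12, 24, 6]
  queue [19, 42] -> pop 19, enqueue [none], visited so far: [16, 12, 24, 6, 19]
  queue [42] -> pop 42, enqueue [46], visited so far: [16, 12, 24, 6, 19, 42]
  queue [46] -> pop 46, enqueue [43, 49], visited so far: [16, 12, 24, 6, 19, 42, 46]
  queue [43, 49] -> pop 43, enqueue [44], visited so far: [16, 12, 24, 6, 19, 42, 46, 43]
  queue [49, 44] -> pop 49, enqueue [none], visited so far: [16, 12, 24, 6, 19, 42, 46, 43, 49]
  queue [44] -> pop 44, enqueue [none], visited so far: [16, 12, 24, 6, 19, 42, 46, 43, 49, 44]
Result: [16, 12, 24, 6, 19, 42, 46, 43, 49, 44]


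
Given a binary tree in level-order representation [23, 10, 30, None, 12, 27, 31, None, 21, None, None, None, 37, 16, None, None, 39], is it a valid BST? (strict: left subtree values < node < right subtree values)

Level-order array: [23, 10, 30, None, 12, 27, 31, None, 21, None, None, None, 37, 16, None, None, 39]
Validate using subtree bounds (lo, hi): at each node, require lo < value < hi,
then recurse left with hi=value and right with lo=value.
Preorder trace (stopping at first violation):
  at node 23 with bounds (-inf, +inf): OK
  at node 10 with bounds (-inf, 23): OK
  at node 12 with bounds (10, 23): OK
  at node 21 with bounds (12, 23): OK
  at node 16 with bounds (12, 21): OK
  at node 30 with bounds (23, +inf): OK
  at node 27 with bounds (23, 30): OK
  at node 31 with bounds (30, +inf): OK
  at node 37 with bounds (31, +inf): OK
  at node 39 with bounds (37, +inf): OK
No violation found at any node.
Result: Valid BST


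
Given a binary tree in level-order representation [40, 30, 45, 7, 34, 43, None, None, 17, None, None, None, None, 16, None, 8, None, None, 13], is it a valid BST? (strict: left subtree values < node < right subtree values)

Level-order array: [40, 30, 45, 7, 34, 43, None, None, 17, None, None, None, None, 16, None, 8, None, None, 13]
Validate using subtree bounds (lo, hi): at each node, require lo < value < hi,
then recurse left with hi=value and right with lo=value.
Preorder trace (stopping at first violation):
  at node 40 with bounds (-inf, +inf): OK
  at node 30 with bounds (-inf, 40): OK
  at node 7 with bounds (-inf, 30): OK
  at node 17 with bounds (7, 30): OK
  at node 16 with bounds (7, 17): OK
  at node 8 with bounds (7, 16): OK
  at node 13 with bounds (8, 16): OK
  at node 34 with bounds (30, 40): OK
  at node 45 with bounds (40, +inf): OK
  at node 43 with bounds (40, 45): OK
No violation found at any node.
Result: Valid BST


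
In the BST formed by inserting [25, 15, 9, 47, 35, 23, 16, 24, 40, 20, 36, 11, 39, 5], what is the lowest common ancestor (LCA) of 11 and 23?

Tree insertion order: [25, 15, 9, 47, 35, 23, 16, 24, 40, 20, 36, 11, 39, 5]
Tree (level-order array): [25, 15, 47, 9, 23, 35, None, 5, 11, 16, 24, None, 40, None, None, None, None, None, 20, None, None, 36, None, None, None, None, 39]
In a BST, the LCA of p=11, q=23 is the first node v on the
root-to-leaf path with p <= v <= q (go left if both < v, right if both > v).
Walk from root:
  at 25: both 11 and 23 < 25, go left
  at 15: 11 <= 15 <= 23, this is the LCA
LCA = 15


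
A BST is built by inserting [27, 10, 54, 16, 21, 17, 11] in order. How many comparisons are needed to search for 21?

Search path for 21: 27 -> 10 -> 16 -> 21
Found: True
Comparisons: 4


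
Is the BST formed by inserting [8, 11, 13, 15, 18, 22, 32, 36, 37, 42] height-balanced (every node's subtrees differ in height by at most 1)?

Tree (level-order array): [8, None, 11, None, 13, None, 15, None, 18, None, 22, None, 32, None, 36, None, 37, None, 42]
Definition: a tree is height-balanced if, at every node, |h(left) - h(right)| <= 1 (empty subtree has height -1).
Bottom-up per-node check:
  node 42: h_left=-1, h_right=-1, diff=0 [OK], height=0
  node 37: h_left=-1, h_right=0, diff=1 [OK], height=1
  node 36: h_left=-1, h_right=1, diff=2 [FAIL (|-1-1|=2 > 1)], height=2
  node 32: h_left=-1, h_right=2, diff=3 [FAIL (|-1-2|=3 > 1)], height=3
  node 22: h_left=-1, h_right=3, diff=4 [FAIL (|-1-3|=4 > 1)], height=4
  node 18: h_left=-1, h_right=4, diff=5 [FAIL (|-1-4|=5 > 1)], height=5
  node 15: h_left=-1, h_right=5, diff=6 [FAIL (|-1-5|=6 > 1)], height=6
  node 13: h_left=-1, h_right=6, diff=7 [FAIL (|-1-6|=7 > 1)], height=7
  node 11: h_left=-1, h_right=7, diff=8 [FAIL (|-1-7|=8 > 1)], height=8
  node 8: h_left=-1, h_right=8, diff=9 [FAIL (|-1-8|=9 > 1)], height=9
Node 36 violates the condition: |-1 - 1| = 2 > 1.
Result: Not balanced


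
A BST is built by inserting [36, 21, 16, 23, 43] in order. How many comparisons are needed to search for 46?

Search path for 46: 36 -> 43
Found: False
Comparisons: 2


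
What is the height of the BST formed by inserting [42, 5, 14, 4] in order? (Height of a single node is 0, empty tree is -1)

Insertion order: [42, 5, 14, 4]
Tree (level-order array): [42, 5, None, 4, 14]
Compute height bottom-up (empty subtree = -1):
  height(4) = 1 + max(-1, -1) = 0
  height(14) = 1 + max(-1, -1) = 0
  height(5) = 1 + max(0, 0) = 1
  height(42) = 1 + max(1, -1) = 2
Height = 2


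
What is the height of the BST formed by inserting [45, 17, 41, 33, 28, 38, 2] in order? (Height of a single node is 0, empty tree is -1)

Insertion order: [45, 17, 41, 33, 28, 38, 2]
Tree (level-order array): [45, 17, None, 2, 41, None, None, 33, None, 28, 38]
Compute height bottom-up (empty subtree = -1):
  height(2) = 1 + max(-1, -1) = 0
  height(28) = 1 + max(-1, -1) = 0
  height(38) = 1 + max(-1, -1) = 0
  height(33) = 1 + max(0, 0) = 1
  height(41) = 1 + max(1, -1) = 2
  height(17) = 1 + max(0, 2) = 3
  height(45) = 1 + max(3, -1) = 4
Height = 4


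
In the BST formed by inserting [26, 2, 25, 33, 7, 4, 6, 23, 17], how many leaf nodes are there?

Tree built from: [26, 2, 25, 33, 7, 4, 6, 23, 17]
Tree (level-order array): [26, 2, 33, None, 25, None, None, 7, None, 4, 23, None, 6, 17]
Rule: A leaf has 0 children.
Per-node child counts:
  node 26: 2 child(ren)
  node 2: 1 child(ren)
  node 25: 1 child(ren)
  node 7: 2 child(ren)
  node 4: 1 child(ren)
  node 6: 0 child(ren)
  node 23: 1 child(ren)
  node 17: 0 child(ren)
  node 33: 0 child(ren)
Matching nodes: [6, 17, 33]
Count of leaf nodes: 3


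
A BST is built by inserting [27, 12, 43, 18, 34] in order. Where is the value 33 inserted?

Starting tree (level order): [27, 12, 43, None, 18, 34]
Insertion path: 27 -> 43 -> 34
Result: insert 33 as left child of 34
Final tree (level order): [27, 12, 43, None, 18, 34, None, None, None, 33]


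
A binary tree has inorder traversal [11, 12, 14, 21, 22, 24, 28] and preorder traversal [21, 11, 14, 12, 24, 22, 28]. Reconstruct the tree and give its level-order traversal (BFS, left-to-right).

Inorder:  [11, 12, 14, 21, 22, 24, 28]
Preorder: [21, 11, 14, 12, 24, 22, 28]
Algorithm: preorder visits root first, so consume preorder in order;
for each root, split the current inorder slice at that value into
left-subtree inorder and right-subtree inorder, then recurse.
Recursive splits:
  root=21; inorder splits into left=[11, 12, 14], right=[22, 24, 28]
  root=11; inorder splits into left=[], right=[12, 14]
  root=14; inorder splits into left=[12], right=[]
  root=12; inorder splits into left=[], right=[]
  root=24; inorder splits into left=[22], right=[28]
  root=22; inorder splits into left=[], right=[]
  root=28; inorder splits into left=[], right=[]
Reconstructed level-order: [21, 11, 24, 14, 22, 28, 12]


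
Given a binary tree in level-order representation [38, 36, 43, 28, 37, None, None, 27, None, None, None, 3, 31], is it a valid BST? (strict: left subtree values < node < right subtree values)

Level-order array: [38, 36, 43, 28, 37, None, None, 27, None, None, None, 3, 31]
Validate using subtree bounds (lo, hi): at each node, require lo < value < hi,
then recurse left with hi=value and right with lo=value.
Preorder trace (stopping at first violation):
  at node 38 with bounds (-inf, +inf): OK
  at node 36 with bounds (-inf, 38): OK
  at node 28 with bounds (-inf, 36): OK
  at node 27 with bounds (-inf, 28): OK
  at node 3 with bounds (-inf, 27): OK
  at node 31 with bounds (27, 28): VIOLATION
Node 31 violates its bound: not (27 < 31 < 28).
Result: Not a valid BST


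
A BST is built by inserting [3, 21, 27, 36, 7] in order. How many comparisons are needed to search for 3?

Search path for 3: 3
Found: True
Comparisons: 1


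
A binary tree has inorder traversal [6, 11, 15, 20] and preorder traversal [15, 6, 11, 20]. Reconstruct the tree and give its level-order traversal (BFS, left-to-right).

Inorder:  [6, 11, 15, 20]
Preorder: [15, 6, 11, 20]
Algorithm: preorder visits root first, so consume preorder in order;
for each root, split the current inorder slice at that value into
left-subtree inorder and right-subtree inorder, then recurse.
Recursive splits:
  root=15; inorder splits into left=[6, 11], right=[20]
  root=6; inorder splits into left=[], right=[11]
  root=11; inorder splits into left=[], right=[]
  root=20; inorder splits into left=[], right=[]
Reconstructed level-order: [15, 6, 20, 11]


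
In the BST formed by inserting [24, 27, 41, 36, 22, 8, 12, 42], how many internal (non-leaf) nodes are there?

Tree built from: [24, 27, 41, 36, 22, 8, 12, 42]
Tree (level-order array): [24, 22, 27, 8, None, None, 41, None, 12, 36, 42]
Rule: An internal node has at least one child.
Per-node child counts:
  node 24: 2 child(ren)
  node 22: 1 child(ren)
  node 8: 1 child(ren)
  node 12: 0 child(ren)
  node 27: 1 child(ren)
  node 41: 2 child(ren)
  node 36: 0 child(ren)
  node 42: 0 child(ren)
Matching nodes: [24, 22, 8, 27, 41]
Count of internal (non-leaf) nodes: 5


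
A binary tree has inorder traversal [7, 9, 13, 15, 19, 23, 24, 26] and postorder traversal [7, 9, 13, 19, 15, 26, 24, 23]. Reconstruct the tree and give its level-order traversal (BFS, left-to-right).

Inorder:   [7, 9, 13, 15, 19, 23, 24, 26]
Postorder: [7, 9, 13, 19, 15, 26, 24, 23]
Algorithm: postorder visits root last, so walk postorder right-to-left;
each value is the root of the current inorder slice — split it at that
value, recurse on the right subtree first, then the left.
Recursive splits:
  root=23; inorder splits into left=[7, 9, 13, 15, 19], right=[24, 26]
  root=24; inorder splits into left=[], right=[26]
  root=26; inorder splits into left=[], right=[]
  root=15; inorder splits into left=[7, 9, 13], right=[19]
  root=19; inorder splits into left=[], right=[]
  root=13; inorder splits into left=[7, 9], right=[]
  root=9; inorder splits into left=[7], right=[]
  root=7; inorder splits into left=[], right=[]
Reconstructed level-order: [23, 15, 24, 13, 19, 26, 9, 7]


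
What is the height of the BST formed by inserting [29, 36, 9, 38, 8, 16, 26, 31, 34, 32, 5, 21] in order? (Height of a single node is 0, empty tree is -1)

Insertion order: [29, 36, 9, 38, 8, 16, 26, 31, 34, 32, 5, 21]
Tree (level-order array): [29, 9, 36, 8, 16, 31, 38, 5, None, None, 26, None, 34, None, None, None, None, 21, None, 32]
Compute height bottom-up (empty subtree = -1):
  height(5) = 1 + max(-1, -1) = 0
  height(8) = 1 + max(0, -1) = 1
  height(21) = 1 + max(-1, -1) = 0
  height(26) = 1 + max(0, -1) = 1
  height(16) = 1 + max(-1, 1) = 2
  height(9) = 1 + max(1, 2) = 3
  height(32) = 1 + max(-1, -1) = 0
  height(34) = 1 + max(0, -1) = 1
  height(31) = 1 + max(-1, 1) = 2
  height(38) = 1 + max(-1, -1) = 0
  height(36) = 1 + max(2, 0) = 3
  height(29) = 1 + max(3, 3) = 4
Height = 4


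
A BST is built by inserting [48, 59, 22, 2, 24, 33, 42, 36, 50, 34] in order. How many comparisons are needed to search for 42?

Search path for 42: 48 -> 22 -> 24 -> 33 -> 42
Found: True
Comparisons: 5


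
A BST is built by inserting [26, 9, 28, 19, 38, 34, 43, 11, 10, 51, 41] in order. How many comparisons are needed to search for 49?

Search path for 49: 26 -> 28 -> 38 -> 43 -> 51
Found: False
Comparisons: 5


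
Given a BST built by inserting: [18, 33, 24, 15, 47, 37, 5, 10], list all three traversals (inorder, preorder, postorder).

Tree insertion order: [18, 33, 24, 15, 47, 37, 5, 10]
Tree (level-order array): [18, 15, 33, 5, None, 24, 47, None, 10, None, None, 37]
Inorder (L, root, R): [5, 10, 15, 18, 24, 33, 37, 47]
Preorder (root, L, R): [18, 15, 5, 10, 33, 24, 47, 37]
Postorder (L, R, root): [10, 5, 15, 24, 37, 47, 33, 18]


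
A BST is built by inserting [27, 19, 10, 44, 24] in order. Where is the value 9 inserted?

Starting tree (level order): [27, 19, 44, 10, 24]
Insertion path: 27 -> 19 -> 10
Result: insert 9 as left child of 10
Final tree (level order): [27, 19, 44, 10, 24, None, None, 9]


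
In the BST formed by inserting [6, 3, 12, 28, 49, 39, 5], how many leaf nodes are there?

Tree built from: [6, 3, 12, 28, 49, 39, 5]
Tree (level-order array): [6, 3, 12, None, 5, None, 28, None, None, None, 49, 39]
Rule: A leaf has 0 children.
Per-node child counts:
  node 6: 2 child(ren)
  node 3: 1 child(ren)
  node 5: 0 child(ren)
  node 12: 1 child(ren)
  node 28: 1 child(ren)
  node 49: 1 child(ren)
  node 39: 0 child(ren)
Matching nodes: [5, 39]
Count of leaf nodes: 2


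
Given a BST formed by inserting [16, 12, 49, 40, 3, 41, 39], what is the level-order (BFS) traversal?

Tree insertion order: [16, 12, 49, 40, 3, 41, 39]
Tree (level-order array): [16, 12, 49, 3, None, 40, None, None, None, 39, 41]
BFS from the root, enqueuing left then right child of each popped node:
  queue [16] -> pop 16, enqueue [12, 49], visited so far: [16]
  queue [12, 49] -> pop 12, enqueue [3], visited so far: [16, 12]
  queue [49, 3] -> pop 49, enqueue [40], visited so far: [16, 12, 49]
  queue [3, 40] -> pop 3, enqueue [none], visited so far: [16, 12, 49, 3]
  queue [40] -> pop 40, enqueue [39, 41], visited so far: [16, 12, 49, 3, 40]
  queue [39, 41] -> pop 39, enqueue [none], visited so far: [16, 12, 49, 3, 40, 39]
  queue [41] -> pop 41, enqueue [none], visited so far: [16, 12, 49, 3, 40, 39, 41]
Result: [16, 12, 49, 3, 40, 39, 41]


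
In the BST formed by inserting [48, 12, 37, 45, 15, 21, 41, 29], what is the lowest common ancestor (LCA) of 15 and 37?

Tree insertion order: [48, 12, 37, 45, 15, 21, 41, 29]
Tree (level-order array): [48, 12, None, None, 37, 15, 45, None, 21, 41, None, None, 29]
In a BST, the LCA of p=15, q=37 is the first node v on the
root-to-leaf path with p <= v <= q (go left if both < v, right if both > v).
Walk from root:
  at 48: both 15 and 37 < 48, go left
  at 12: both 15 and 37 > 12, go right
  at 37: 15 <= 37 <= 37, this is the LCA
LCA = 37


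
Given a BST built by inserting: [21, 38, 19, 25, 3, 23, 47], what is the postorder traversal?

Tree insertion order: [21, 38, 19, 25, 3, 23, 47]
Tree (level-order array): [21, 19, 38, 3, None, 25, 47, None, None, 23]
Postorder traversal: [3, 19, 23, 25, 47, 38, 21]


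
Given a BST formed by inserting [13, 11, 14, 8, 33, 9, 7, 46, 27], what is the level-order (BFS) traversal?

Tree insertion order: [13, 11, 14, 8, 33, 9, 7, 46, 27]
Tree (level-order array): [13, 11, 14, 8, None, None, 33, 7, 9, 27, 46]
BFS from the root, enqueuing left then right child of each popped node:
  queue [13] -> pop 13, enqueue [11, 14], visited so far: [13]
  queue [11, 14] -> pop 11, enqueue [8], visited so far: [13, 11]
  queue [14, 8] -> pop 14, enqueue [33], visited so far: [13, 11, 14]
  queue [8, 33] -> pop 8, enqueue [7, 9], visited so far: [13, 11, 14, 8]
  queue [33, 7, 9] -> pop 33, enqueue [27, 46], visited so far: [13, 11, 14, 8, 33]
  queue [7, 9, 27, 46] -> pop 7, enqueue [none], visited so far: [13, 11, 14, 8, 33, 7]
  queue [9, 27, 46] -> pop 9, enqueue [none], visited so far: [13, 11, 14, 8, 33, 7, 9]
  queue [27, 46] -> pop 27, enqueue [none], visited so far: [13, 11, 14, 8, 33, 7, 9, 27]
  queue [46] -> pop 46, enqueue [none], visited so far: [13, 11, 14, 8, 33, 7, 9, 27, 46]
Result: [13, 11, 14, 8, 33, 7, 9, 27, 46]


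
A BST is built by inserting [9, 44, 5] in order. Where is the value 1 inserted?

Starting tree (level order): [9, 5, 44]
Insertion path: 9 -> 5
Result: insert 1 as left child of 5
Final tree (level order): [9, 5, 44, 1]


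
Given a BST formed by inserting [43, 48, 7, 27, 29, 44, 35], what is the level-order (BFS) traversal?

Tree insertion order: [43, 48, 7, 27, 29, 44, 35]
Tree (level-order array): [43, 7, 48, None, 27, 44, None, None, 29, None, None, None, 35]
BFS from the root, enqueuing left then right child of each popped node:
  queue [43] -> pop 43, enqueue [7, 48], visited so far: [43]
  queue [7, 48] -> pop 7, enqueue [27], visited so far: [43, 7]
  queue [48, 27] -> pop 48, enqueue [44], visited so far: [43, 7, 48]
  queue [27, 44] -> pop 27, enqueue [29], visited so far: [43, 7, 48, 27]
  queue [44, 29] -> pop 44, enqueue [none], visited so far: [43, 7, 48, 27, 44]
  queue [29] -> pop 29, enqueue [35], visited so far: [43, 7, 48, 27, 44, 29]
  queue [35] -> pop 35, enqueue [none], visited so far: [43, 7, 48, 27, 44, 29, 35]
Result: [43, 7, 48, 27, 44, 29, 35]


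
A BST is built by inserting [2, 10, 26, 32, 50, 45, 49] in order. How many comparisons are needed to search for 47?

Search path for 47: 2 -> 10 -> 26 -> 32 -> 50 -> 45 -> 49
Found: False
Comparisons: 7


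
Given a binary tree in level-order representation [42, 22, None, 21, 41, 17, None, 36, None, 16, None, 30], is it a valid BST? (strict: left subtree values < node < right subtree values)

Level-order array: [42, 22, None, 21, 41, 17, None, 36, None, 16, None, 30]
Validate using subtree bounds (lo, hi): at each node, require lo < value < hi,
then recurse left with hi=value and right with lo=value.
Preorder trace (stopping at first violation):
  at node 42 with bounds (-inf, +inf): OK
  at node 22 with bounds (-inf, 42): OK
  at node 21 with bounds (-inf, 22): OK
  at node 17 with bounds (-inf, 21): OK
  at node 16 with bounds (-inf, 17): OK
  at node 41 with bounds (22, 42): OK
  at node 36 with bounds (22, 41): OK
  at node 30 with bounds (22, 36): OK
No violation found at any node.
Result: Valid BST


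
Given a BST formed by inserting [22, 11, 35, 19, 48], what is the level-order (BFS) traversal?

Tree insertion order: [22, 11, 35, 19, 48]
Tree (level-order array): [22, 11, 35, None, 19, None, 48]
BFS from the root, enqueuing left then right child of each popped node:
  queue [22] -> pop 22, enqueue [11, 35], visited so far: [22]
  queue [11, 35] -> pop 11, enqueue [19], visited so far: [22, 11]
  queue [35, 19] -> pop 35, enqueue [48], visited so far: [22, 11, 35]
  queue [19, 48] -> pop 19, enqueue [none], visited so far: [22, 11, 35, 19]
  queue [48] -> pop 48, enqueue [none], visited so far: [22, 11, 35, 19, 48]
Result: [22, 11, 35, 19, 48]


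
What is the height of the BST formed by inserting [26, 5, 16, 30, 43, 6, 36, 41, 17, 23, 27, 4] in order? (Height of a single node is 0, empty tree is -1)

Insertion order: [26, 5, 16, 30, 43, 6, 36, 41, 17, 23, 27, 4]
Tree (level-order array): [26, 5, 30, 4, 16, 27, 43, None, None, 6, 17, None, None, 36, None, None, None, None, 23, None, 41]
Compute height bottom-up (empty subtree = -1):
  height(4) = 1 + max(-1, -1) = 0
  height(6) = 1 + max(-1, -1) = 0
  height(23) = 1 + max(-1, -1) = 0
  height(17) = 1 + max(-1, 0) = 1
  height(16) = 1 + max(0, 1) = 2
  height(5) = 1 + max(0, 2) = 3
  height(27) = 1 + max(-1, -1) = 0
  height(41) = 1 + max(-1, -1) = 0
  height(36) = 1 + max(-1, 0) = 1
  height(43) = 1 + max(1, -1) = 2
  height(30) = 1 + max(0, 2) = 3
  height(26) = 1 + max(3, 3) = 4
Height = 4


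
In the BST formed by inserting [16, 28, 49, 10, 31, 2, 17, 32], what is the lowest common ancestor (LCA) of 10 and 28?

Tree insertion order: [16, 28, 49, 10, 31, 2, 17, 32]
Tree (level-order array): [16, 10, 28, 2, None, 17, 49, None, None, None, None, 31, None, None, 32]
In a BST, the LCA of p=10, q=28 is the first node v on the
root-to-leaf path with p <= v <= q (go left if both < v, right if both > v).
Walk from root:
  at 16: 10 <= 16 <= 28, this is the LCA
LCA = 16


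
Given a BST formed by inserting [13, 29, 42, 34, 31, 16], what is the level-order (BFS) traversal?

Tree insertion order: [13, 29, 42, 34, 31, 16]
Tree (level-order array): [13, None, 29, 16, 42, None, None, 34, None, 31]
BFS from the root, enqueuing left then right child of each popped node:
  queue [13] -> pop 13, enqueue [29], visited so far: [13]
  queue [29] -> pop 29, enqueue [16, 42], visited so far: [13, 29]
  queue [16, 42] -> pop 16, enqueue [none], visited so far: [13, 29, 16]
  queue [42] -> pop 42, enqueue [34], visited so far: [13, 29, 16, 42]
  queue [34] -> pop 34, enqueue [31], visited so far: [13, 29, 16, 42, 34]
  queue [31] -> pop 31, enqueue [none], visited so far: [13, 29, 16, 42, 34, 31]
Result: [13, 29, 16, 42, 34, 31]


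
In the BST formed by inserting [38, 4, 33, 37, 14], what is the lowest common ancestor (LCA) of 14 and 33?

Tree insertion order: [38, 4, 33, 37, 14]
Tree (level-order array): [38, 4, None, None, 33, 14, 37]
In a BST, the LCA of p=14, q=33 is the first node v on the
root-to-leaf path with p <= v <= q (go left if both < v, right if both > v).
Walk from root:
  at 38: both 14 and 33 < 38, go left
  at 4: both 14 and 33 > 4, go right
  at 33: 14 <= 33 <= 33, this is the LCA
LCA = 33


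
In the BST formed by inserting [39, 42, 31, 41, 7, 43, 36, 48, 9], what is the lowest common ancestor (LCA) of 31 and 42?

Tree insertion order: [39, 42, 31, 41, 7, 43, 36, 48, 9]
Tree (level-order array): [39, 31, 42, 7, 36, 41, 43, None, 9, None, None, None, None, None, 48]
In a BST, the LCA of p=31, q=42 is the first node v on the
root-to-leaf path with p <= v <= q (go left if both < v, right if both > v).
Walk from root:
  at 39: 31 <= 39 <= 42, this is the LCA
LCA = 39


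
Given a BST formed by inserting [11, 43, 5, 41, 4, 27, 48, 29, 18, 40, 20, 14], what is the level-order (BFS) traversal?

Tree insertion order: [11, 43, 5, 41, 4, 27, 48, 29, 18, 40, 20, 14]
Tree (level-order array): [11, 5, 43, 4, None, 41, 48, None, None, 27, None, None, None, 18, 29, 14, 20, None, 40]
BFS from the root, enqueuing left then right child of each popped node:
  queue [11] -> pop 11, enqueue [5, 43], visited so far: [11]
  queue [5, 43] -> pop 5, enqueue [4], visited so far: [11, 5]
  queue [43, 4] -> pop 43, enqueue [41, 48], visited so far: [11, 5, 43]
  queue [4, 41, 48] -> pop 4, enqueue [none], visited so far: [11, 5, 43, 4]
  queue [41, 48] -> pop 41, enqueue [27], visited so far: [11, 5, 43, 4, 41]
  queue [48, 27] -> pop 48, enqueue [none], visited so far: [11, 5, 43, 4, 41, 48]
  queue [27] -> pop 27, enqueue [18, 29], visited so far: [11, 5, 43, 4, 41, 48, 27]
  queue [18, 29] -> pop 18, enqueue [14, 20], visited so far: [11, 5, 43, 4, 41, 48, 27, 18]
  queue [29, 14, 20] -> pop 29, enqueue [40], visited so far: [11, 5, 43, 4, 41, 48, 27, 18, 29]
  queue [14, 20, 40] -> pop 14, enqueue [none], visited so far: [11, 5, 43, 4, 41, 48, 27, 18, 29, 14]
  queue [20, 40] -> pop 20, enqueue [none], visited so far: [11, 5, 43, 4, 41, 48, 27, 18, 29, 14, 20]
  queue [40] -> pop 40, enqueue [none], visited so far: [11, 5, 43, 4, 41, 48, 27, 18, 29, 14, 20, 40]
Result: [11, 5, 43, 4, 41, 48, 27, 18, 29, 14, 20, 40]


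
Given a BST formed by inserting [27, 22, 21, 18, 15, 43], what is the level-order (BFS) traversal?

Tree insertion order: [27, 22, 21, 18, 15, 43]
Tree (level-order array): [27, 22, 43, 21, None, None, None, 18, None, 15]
BFS from the root, enqueuing left then right child of each popped node:
  queue [27] -> pop 27, enqueue [22, 43], visited so far: [27]
  queue [22, 43] -> pop 22, enqueue [21], visited so far: [27, 22]
  queue [43, 21] -> pop 43, enqueue [none], visited so far: [27, 22, 43]
  queue [21] -> pop 21, enqueue [18], visited so far: [27, 22, 43, 21]
  queue [18] -> pop 18, enqueue [15], visited so far: [27, 22, 43, 21, 18]
  queue [15] -> pop 15, enqueue [none], visited so far: [27, 22, 43, 21, 18, 15]
Result: [27, 22, 43, 21, 18, 15]


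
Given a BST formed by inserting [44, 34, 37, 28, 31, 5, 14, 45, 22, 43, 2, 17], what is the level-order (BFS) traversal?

Tree insertion order: [44, 34, 37, 28, 31, 5, 14, 45, 22, 43, 2, 17]
Tree (level-order array): [44, 34, 45, 28, 37, None, None, 5, 31, None, 43, 2, 14, None, None, None, None, None, None, None, 22, 17]
BFS from the root, enqueuing left then right child of each popped node:
  queue [44] -> pop 44, enqueue [34, 45], visited so far: [44]
  queue [34, 45] -> pop 34, enqueue [28, 37], visited so far: [44, 34]
  queue [45, 28, 37] -> pop 45, enqueue [none], visited so far: [44, 34, 45]
  queue [28, 37] -> pop 28, enqueue [5, 31], visited so far: [44, 34, 45, 28]
  queue [37, 5, 31] -> pop 37, enqueue [43], visited so far: [44, 34, 45, 28, 37]
  queue [5, 31, 43] -> pop 5, enqueue [2, 14], visited so far: [44, 34, 45, 28, 37, 5]
  queue [31, 43, 2, 14] -> pop 31, enqueue [none], visited so far: [44, 34, 45, 28, 37, 5, 31]
  queue [43, 2, 14] -> pop 43, enqueue [none], visited so far: [44, 34, 45, 28, 37, 5, 31, 43]
  queue [2, 14] -> pop 2, enqueue [none], visited so far: [44, 34, 45, 28, 37, 5, 31, 43, 2]
  queue [14] -> pop 14, enqueue [22], visited so far: [44, 34, 45, 28, 37, 5, 31, 43, 2, 14]
  queue [22] -> pop 22, enqueue [17], visited so far: [44, 34, 45, 28, 37, 5, 31, 43, 2, 14, 22]
  queue [17] -> pop 17, enqueue [none], visited so far: [44, 34, 45, 28, 37, 5, 31, 43, 2, 14, 22, 17]
Result: [44, 34, 45, 28, 37, 5, 31, 43, 2, 14, 22, 17]


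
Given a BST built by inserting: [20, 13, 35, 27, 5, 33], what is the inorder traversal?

Tree insertion order: [20, 13, 35, 27, 5, 33]
Tree (level-order array): [20, 13, 35, 5, None, 27, None, None, None, None, 33]
Inorder traversal: [5, 13, 20, 27, 33, 35]


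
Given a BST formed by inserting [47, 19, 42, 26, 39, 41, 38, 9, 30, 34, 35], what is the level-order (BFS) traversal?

Tree insertion order: [47, 19, 42, 26, 39, 41, 38, 9, 30, 34, 35]
Tree (level-order array): [47, 19, None, 9, 42, None, None, 26, None, None, 39, 38, 41, 30, None, None, None, None, 34, None, 35]
BFS from the root, enqueuing left then right child of each popped node:
  queue [47] -> pop 47, enqueue [19], visited so far: [47]
  queue [19] -> pop 19, enqueue [9, 42], visited so far: [47, 19]
  queue [9, 42] -> pop 9, enqueue [none], visited so far: [47, 19, 9]
  queue [42] -> pop 42, enqueue [26], visited so far: [47, 19, 9, 42]
  queue [26] -> pop 26, enqueue [39], visited so far: [47, 19, 9, 42, 26]
  queue [39] -> pop 39, enqueue [38, 41], visited so far: [47, 19, 9, 42, 26, 39]
  queue [38, 41] -> pop 38, enqueue [30], visited so far: [47, 19, 9, 42, 26, 39, 38]
  queue [41, 30] -> pop 41, enqueue [none], visited so far: [47, 19, 9, 42, 26, 39, 38, 41]
  queue [30] -> pop 30, enqueue [34], visited so far: [47, 19, 9, 42, 26, 39, 38, 41, 30]
  queue [34] -> pop 34, enqueue [35], visited so far: [47, 19, 9, 42, 26, 39, 38, 41, 30, 34]
  queue [35] -> pop 35, enqueue [none], visited so far: [47, 19, 9, 42, 26, 39, 38, 41, 30, 34, 35]
Result: [47, 19, 9, 42, 26, 39, 38, 41, 30, 34, 35]


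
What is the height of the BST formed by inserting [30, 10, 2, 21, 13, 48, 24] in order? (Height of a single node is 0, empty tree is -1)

Insertion order: [30, 10, 2, 21, 13, 48, 24]
Tree (level-order array): [30, 10, 48, 2, 21, None, None, None, None, 13, 24]
Compute height bottom-up (empty subtree = -1):
  height(2) = 1 + max(-1, -1) = 0
  height(13) = 1 + max(-1, -1) = 0
  height(24) = 1 + max(-1, -1) = 0
  height(21) = 1 + max(0, 0) = 1
  height(10) = 1 + max(0, 1) = 2
  height(48) = 1 + max(-1, -1) = 0
  height(30) = 1 + max(2, 0) = 3
Height = 3


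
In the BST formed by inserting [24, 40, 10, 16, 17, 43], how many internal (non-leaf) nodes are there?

Tree built from: [24, 40, 10, 16, 17, 43]
Tree (level-order array): [24, 10, 40, None, 16, None, 43, None, 17]
Rule: An internal node has at least one child.
Per-node child counts:
  node 24: 2 child(ren)
  node 10: 1 child(ren)
  node 16: 1 child(ren)
  node 17: 0 child(ren)
  node 40: 1 child(ren)
  node 43: 0 child(ren)
Matching nodes: [24, 10, 16, 40]
Count of internal (non-leaf) nodes: 4


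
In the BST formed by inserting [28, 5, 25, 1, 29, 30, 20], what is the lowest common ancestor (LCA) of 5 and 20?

Tree insertion order: [28, 5, 25, 1, 29, 30, 20]
Tree (level-order array): [28, 5, 29, 1, 25, None, 30, None, None, 20]
In a BST, the LCA of p=5, q=20 is the first node v on the
root-to-leaf path with p <= v <= q (go left if both < v, right if both > v).
Walk from root:
  at 28: both 5 and 20 < 28, go left
  at 5: 5 <= 5 <= 20, this is the LCA
LCA = 5


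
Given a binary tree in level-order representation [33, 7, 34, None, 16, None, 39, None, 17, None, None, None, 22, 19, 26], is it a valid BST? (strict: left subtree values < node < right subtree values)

Level-order array: [33, 7, 34, None, 16, None, 39, None, 17, None, None, None, 22, 19, 26]
Validate using subtree bounds (lo, hi): at each node, require lo < value < hi,
then recurse left with hi=value and right with lo=value.
Preorder trace (stopping at first violation):
  at node 33 with bounds (-inf, +inf): OK
  at node 7 with bounds (-inf, 33): OK
  at node 16 with bounds (7, 33): OK
  at node 17 with bounds (16, 33): OK
  at node 22 with bounds (17, 33): OK
  at node 19 with bounds (17, 22): OK
  at node 26 with bounds (22, 33): OK
  at node 34 with bounds (33, +inf): OK
  at node 39 with bounds (34, +inf): OK
No violation found at any node.
Result: Valid BST


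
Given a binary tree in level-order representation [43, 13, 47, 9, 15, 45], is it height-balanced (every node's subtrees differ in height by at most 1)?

Tree (level-order array): [43, 13, 47, 9, 15, 45]
Definition: a tree is height-balanced if, at every node, |h(left) - h(right)| <= 1 (empty subtree has height -1).
Bottom-up per-node check:
  node 9: h_left=-1, h_right=-1, diff=0 [OK], height=0
  node 15: h_left=-1, h_right=-1, diff=0 [OK], height=0
  node 13: h_left=0, h_right=0, diff=0 [OK], height=1
  node 45: h_left=-1, h_right=-1, diff=0 [OK], height=0
  node 47: h_left=0, h_right=-1, diff=1 [OK], height=1
  node 43: h_left=1, h_right=1, diff=0 [OK], height=2
All nodes satisfy the balance condition.
Result: Balanced


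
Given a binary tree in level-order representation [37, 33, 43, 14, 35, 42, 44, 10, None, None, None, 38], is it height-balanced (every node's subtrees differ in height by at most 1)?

Tree (level-order array): [37, 33, 43, 14, 35, 42, 44, 10, None, None, None, 38]
Definition: a tree is height-balanced if, at every node, |h(left) - h(right)| <= 1 (empty subtree has height -1).
Bottom-up per-node check:
  node 10: h_left=-1, h_right=-1, diff=0 [OK], height=0
  node 14: h_left=0, h_right=-1, diff=1 [OK], height=1
  node 35: h_left=-1, h_right=-1, diff=0 [OK], height=0
  node 33: h_left=1, h_right=0, diff=1 [OK], height=2
  node 38: h_left=-1, h_right=-1, diff=0 [OK], height=0
  node 42: h_left=0, h_right=-1, diff=1 [OK], height=1
  node 44: h_left=-1, h_right=-1, diff=0 [OK], height=0
  node 43: h_left=1, h_right=0, diff=1 [OK], height=2
  node 37: h_left=2, h_right=2, diff=0 [OK], height=3
All nodes satisfy the balance condition.
Result: Balanced


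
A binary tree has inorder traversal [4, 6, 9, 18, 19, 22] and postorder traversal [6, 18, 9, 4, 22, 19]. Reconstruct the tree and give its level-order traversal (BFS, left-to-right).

Inorder:   [4, 6, 9, 18, 19, 22]
Postorder: [6, 18, 9, 4, 22, 19]
Algorithm: postorder visits root last, so walk postorder right-to-left;
each value is the root of the current inorder slice — split it at that
value, recurse on the right subtree first, then the left.
Recursive splits:
  root=19; inorder splits into left=[4, 6, 9, 18], right=[22]
  root=22; inorder splits into left=[], right=[]
  root=4; inorder splits into left=[], right=[6, 9, 18]
  root=9; inorder splits into left=[6], right=[18]
  root=18; inorder splits into left=[], right=[]
  root=6; inorder splits into left=[], right=[]
Reconstructed level-order: [19, 4, 22, 9, 6, 18]


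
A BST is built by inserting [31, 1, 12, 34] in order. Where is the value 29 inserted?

Starting tree (level order): [31, 1, 34, None, 12]
Insertion path: 31 -> 1 -> 12
Result: insert 29 as right child of 12
Final tree (level order): [31, 1, 34, None, 12, None, None, None, 29]


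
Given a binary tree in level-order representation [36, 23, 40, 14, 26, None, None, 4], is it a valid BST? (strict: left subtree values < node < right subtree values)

Level-order array: [36, 23, 40, 14, 26, None, None, 4]
Validate using subtree bounds (lo, hi): at each node, require lo < value < hi,
then recurse left with hi=value and right with lo=value.
Preorder trace (stopping at first violation):
  at node 36 with bounds (-inf, +inf): OK
  at node 23 with bounds (-inf, 36): OK
  at node 14 with bounds (-inf, 23): OK
  at node 4 with bounds (-inf, 14): OK
  at node 26 with bounds (23, 36): OK
  at node 40 with bounds (36, +inf): OK
No violation found at any node.
Result: Valid BST


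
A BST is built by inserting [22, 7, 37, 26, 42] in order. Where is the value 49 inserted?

Starting tree (level order): [22, 7, 37, None, None, 26, 42]
Insertion path: 22 -> 37 -> 42
Result: insert 49 as right child of 42
Final tree (level order): [22, 7, 37, None, None, 26, 42, None, None, None, 49]


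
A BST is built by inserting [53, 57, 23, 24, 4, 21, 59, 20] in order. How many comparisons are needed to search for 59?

Search path for 59: 53 -> 57 -> 59
Found: True
Comparisons: 3


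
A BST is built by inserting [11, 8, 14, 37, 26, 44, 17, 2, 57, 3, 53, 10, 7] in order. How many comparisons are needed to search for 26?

Search path for 26: 11 -> 14 -> 37 -> 26
Found: True
Comparisons: 4


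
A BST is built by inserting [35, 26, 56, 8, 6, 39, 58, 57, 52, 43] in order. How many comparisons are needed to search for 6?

Search path for 6: 35 -> 26 -> 8 -> 6
Found: True
Comparisons: 4


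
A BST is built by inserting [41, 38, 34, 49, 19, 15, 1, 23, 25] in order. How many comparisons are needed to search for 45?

Search path for 45: 41 -> 49
Found: False
Comparisons: 2


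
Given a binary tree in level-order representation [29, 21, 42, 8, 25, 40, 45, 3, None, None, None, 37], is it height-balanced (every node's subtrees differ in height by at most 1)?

Tree (level-order array): [29, 21, 42, 8, 25, 40, 45, 3, None, None, None, 37]
Definition: a tree is height-balanced if, at every node, |h(left) - h(right)| <= 1 (empty subtree has height -1).
Bottom-up per-node check:
  node 3: h_left=-1, h_right=-1, diff=0 [OK], height=0
  node 8: h_left=0, h_right=-1, diff=1 [OK], height=1
  node 25: h_left=-1, h_right=-1, diff=0 [OK], height=0
  node 21: h_left=1, h_right=0, diff=1 [OK], height=2
  node 37: h_left=-1, h_right=-1, diff=0 [OK], height=0
  node 40: h_left=0, h_right=-1, diff=1 [OK], height=1
  node 45: h_left=-1, h_right=-1, diff=0 [OK], height=0
  node 42: h_left=1, h_right=0, diff=1 [OK], height=2
  node 29: h_left=2, h_right=2, diff=0 [OK], height=3
All nodes satisfy the balance condition.
Result: Balanced


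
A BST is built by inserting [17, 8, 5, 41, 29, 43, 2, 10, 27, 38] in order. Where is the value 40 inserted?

Starting tree (level order): [17, 8, 41, 5, 10, 29, 43, 2, None, None, None, 27, 38]
Insertion path: 17 -> 41 -> 29 -> 38
Result: insert 40 as right child of 38
Final tree (level order): [17, 8, 41, 5, 10, 29, 43, 2, None, None, None, 27, 38, None, None, None, None, None, None, None, 40]


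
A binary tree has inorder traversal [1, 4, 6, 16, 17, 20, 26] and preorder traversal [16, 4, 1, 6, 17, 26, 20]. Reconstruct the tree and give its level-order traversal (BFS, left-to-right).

Inorder:  [1, 4, 6, 16, 17, 20, 26]
Preorder: [16, 4, 1, 6, 17, 26, 20]
Algorithm: preorder visits root first, so consume preorder in order;
for each root, split the current inorder slice at that value into
left-subtree inorder and right-subtree inorder, then recurse.
Recursive splits:
  root=16; inorder splits into left=[1, 4, 6], right=[17, 20, 26]
  root=4; inorder splits into left=[1], right=[6]
  root=1; inorder splits into left=[], right=[]
  root=6; inorder splits into left=[], right=[]
  root=17; inorder splits into left=[], right=[20, 26]
  root=26; inorder splits into left=[20], right=[]
  root=20; inorder splits into left=[], right=[]
Reconstructed level-order: [16, 4, 17, 1, 6, 26, 20]
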